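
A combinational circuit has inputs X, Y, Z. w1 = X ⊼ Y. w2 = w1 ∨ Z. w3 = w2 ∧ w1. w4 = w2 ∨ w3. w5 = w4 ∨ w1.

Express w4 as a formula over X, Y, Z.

((X ⊼ Y) ∨ Z) ∨ (((X ⊼ Y) ∨ Z) ∧ (X ⊼ Y))

w1 = X ⊼ Y
w2 = w1 ∨ Z = (X ⊼ Y) ∨ Z
w3 = w2 ∧ w1 = ((X ⊼ Y) ∨ Z) ∧ (X ⊼ Y)
w4 = w2 ∨ w3 = ((X ⊼ Y) ∨ Z) ∨ (((X ⊼ Y) ∨ Z) ∧ (X ⊼ Y))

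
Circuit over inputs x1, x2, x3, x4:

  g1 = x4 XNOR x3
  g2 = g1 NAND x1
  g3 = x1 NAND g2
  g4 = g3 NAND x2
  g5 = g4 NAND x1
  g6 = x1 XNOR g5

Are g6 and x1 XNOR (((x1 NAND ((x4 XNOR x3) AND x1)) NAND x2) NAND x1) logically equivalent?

g1 = x4 XNOR x3
g2 = g1 NAND x1 = (x4 XNOR x3) NAND x1
g3 = x1 NAND g2 = x1 NAND ((x4 XNOR x3) NAND x1)
g4 = g3 NAND x2 = (x1 NAND ((x4 XNOR x3) NAND x1)) NAND x2
g5 = g4 NAND x1 = ((x1 NAND ((x4 XNOR x3) NAND x1)) NAND x2) NAND x1
g6 = x1 XNOR g5 = x1 XNOR (((x1 NAND ((x4 XNOR x3) NAND x1)) NAND x2) NAND x1)
At x1=1, x2=1, x3=0, x4=0: circuit gives 1, formula gives 0.

No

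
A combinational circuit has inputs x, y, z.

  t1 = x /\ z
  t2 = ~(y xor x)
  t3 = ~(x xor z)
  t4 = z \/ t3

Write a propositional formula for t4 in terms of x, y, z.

t3 = ~(x xor z)
t4 = z \/ t3 = z \/ (~(x xor z))

z \/ (~(x xor z))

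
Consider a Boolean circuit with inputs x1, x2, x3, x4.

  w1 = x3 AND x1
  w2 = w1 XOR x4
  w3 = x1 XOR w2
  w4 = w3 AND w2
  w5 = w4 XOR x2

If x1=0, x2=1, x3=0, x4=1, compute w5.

0

w1 = 0 AND 0 = 0
w2 = 0 XOR 1 = 1
w3 = 0 XOR 1 = 1
w4 = 1 AND 1 = 1
w5 = 1 XOR 1 = 0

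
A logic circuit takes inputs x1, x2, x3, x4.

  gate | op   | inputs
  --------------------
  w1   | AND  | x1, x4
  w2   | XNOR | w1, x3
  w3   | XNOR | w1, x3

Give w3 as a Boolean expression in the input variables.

w1 = x1 AND x4
w3 = w1 XNOR x3 = (x1 AND x4) XNOR x3

(x1 AND x4) XNOR x3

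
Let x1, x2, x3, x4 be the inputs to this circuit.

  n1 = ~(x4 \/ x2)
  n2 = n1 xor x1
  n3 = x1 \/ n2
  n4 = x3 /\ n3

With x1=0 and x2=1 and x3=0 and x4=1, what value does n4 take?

0

n1 = ~(1 \/ 1) = 0
n2 = 0 xor 0 = 0
n3 = 0 \/ 0 = 0
n4 = 0 /\ 0 = 0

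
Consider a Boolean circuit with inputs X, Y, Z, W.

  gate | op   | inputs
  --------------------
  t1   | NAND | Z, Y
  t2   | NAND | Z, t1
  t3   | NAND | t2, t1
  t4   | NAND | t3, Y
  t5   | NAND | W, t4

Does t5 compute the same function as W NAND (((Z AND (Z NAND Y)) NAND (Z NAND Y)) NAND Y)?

t1 = Z NAND Y
t2 = Z NAND t1 = Z NAND (Z NAND Y)
t3 = t2 NAND t1 = (Z NAND (Z NAND Y)) NAND (Z NAND Y)
t4 = t3 NAND Y = ((Z NAND (Z NAND Y)) NAND (Z NAND Y)) NAND Y
t5 = W NAND t4 = W NAND (((Z NAND (Z NAND Y)) NAND (Z NAND Y)) NAND Y)
At X=0, Y=1, Z=0, W=1: circuit gives 0, formula gives 1.

No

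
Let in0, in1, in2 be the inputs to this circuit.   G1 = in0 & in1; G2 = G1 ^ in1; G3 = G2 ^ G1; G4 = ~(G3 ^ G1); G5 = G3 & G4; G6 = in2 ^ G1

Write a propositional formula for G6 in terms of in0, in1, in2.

G1 = in0 & in1
G6 = in2 ^ G1 = in2 ^ (in0 & in1)

in2 ^ (in0 & in1)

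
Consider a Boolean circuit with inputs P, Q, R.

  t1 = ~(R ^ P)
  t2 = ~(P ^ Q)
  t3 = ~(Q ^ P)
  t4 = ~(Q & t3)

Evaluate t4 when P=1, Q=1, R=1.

0

t3 = ~(1 ^ 1) = 1
t4 = ~(1 & 1) = 0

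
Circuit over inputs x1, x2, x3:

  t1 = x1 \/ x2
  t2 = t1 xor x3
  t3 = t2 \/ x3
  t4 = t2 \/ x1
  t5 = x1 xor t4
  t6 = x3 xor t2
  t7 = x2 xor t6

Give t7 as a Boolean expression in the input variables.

t1 = x1 \/ x2
t2 = t1 xor x3 = (x1 \/ x2) xor x3
t6 = x3 xor t2 = x3 xor ((x1 \/ x2) xor x3)
t7 = x2 xor t6 = x2 xor (x3 xor ((x1 \/ x2) xor x3))

x2 xor (x3 xor ((x1 \/ x2) xor x3))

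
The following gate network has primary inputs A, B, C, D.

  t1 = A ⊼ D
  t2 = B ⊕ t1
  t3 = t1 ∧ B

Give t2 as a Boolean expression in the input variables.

B ⊕ (A ⊼ D)

t1 = A ⊼ D
t2 = B ⊕ t1 = B ⊕ (A ⊼ D)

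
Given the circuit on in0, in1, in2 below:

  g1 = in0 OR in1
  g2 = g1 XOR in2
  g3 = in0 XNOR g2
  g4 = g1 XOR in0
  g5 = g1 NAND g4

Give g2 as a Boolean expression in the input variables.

(in0 OR in1) XOR in2

g1 = in0 OR in1
g2 = g1 XOR in2 = (in0 OR in1) XOR in2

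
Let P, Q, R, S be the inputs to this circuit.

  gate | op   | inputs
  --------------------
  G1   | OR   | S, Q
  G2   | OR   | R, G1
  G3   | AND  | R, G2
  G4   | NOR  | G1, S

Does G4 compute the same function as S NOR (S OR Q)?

G1 = S OR Q
G4 = G1 NOR S = (S OR Q) NOR S
At P=0, Q=0, R=0, S=1: circuit gives 0, formula gives 0.
At P=0, Q=0, R=0, S=0: circuit gives 1, formula gives 1.
Agrees on all 16 inputs.

Yes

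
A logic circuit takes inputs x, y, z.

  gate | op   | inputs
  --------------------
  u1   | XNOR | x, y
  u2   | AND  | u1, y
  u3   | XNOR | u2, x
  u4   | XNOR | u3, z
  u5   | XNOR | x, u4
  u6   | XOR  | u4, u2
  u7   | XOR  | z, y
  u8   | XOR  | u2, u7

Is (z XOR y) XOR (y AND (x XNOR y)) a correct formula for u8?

u1 = x XNOR y
u2 = u1 AND y = (x XNOR y) AND y
u7 = z XOR y
u8 = u2 XOR u7 = ((x XNOR y) AND y) XOR (z XOR y)
At x=0, y=0, z=0: circuit gives 0, formula gives 0.
At x=0, y=0, z=1: circuit gives 1, formula gives 1.
Agrees on all 8 inputs.

Yes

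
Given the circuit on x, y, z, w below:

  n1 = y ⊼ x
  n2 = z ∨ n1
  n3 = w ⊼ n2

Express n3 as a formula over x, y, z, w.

n1 = y ⊼ x
n2 = z ∨ n1 = z ∨ (y ⊼ x)
n3 = w ⊼ n2 = w ⊼ (z ∨ (y ⊼ x))

w ⊼ (z ∨ (y ⊼ x))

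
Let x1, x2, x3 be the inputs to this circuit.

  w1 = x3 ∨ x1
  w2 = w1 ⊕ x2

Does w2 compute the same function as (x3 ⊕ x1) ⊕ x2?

w1 = x3 ∨ x1
w2 = w1 ⊕ x2 = (x3 ∨ x1) ⊕ x2
At x1=1, x2=0, x3=1: circuit gives 1, formula gives 0.

No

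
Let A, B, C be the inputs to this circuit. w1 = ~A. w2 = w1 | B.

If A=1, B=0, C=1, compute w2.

0

w1 = ~1 = 0
w2 = 0 | 0 = 0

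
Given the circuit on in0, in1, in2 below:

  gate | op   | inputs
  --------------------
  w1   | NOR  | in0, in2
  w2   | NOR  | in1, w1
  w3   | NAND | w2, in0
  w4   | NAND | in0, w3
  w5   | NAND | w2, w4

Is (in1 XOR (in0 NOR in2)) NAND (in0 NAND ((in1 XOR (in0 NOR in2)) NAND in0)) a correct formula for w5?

w1 = in0 NOR in2
w2 = in1 NOR w1 = in1 NOR (in0 NOR in2)
w3 = w2 NAND in0 = (in1 NOR (in0 NOR in2)) NAND in0
w4 = in0 NAND w3 = in0 NAND ((in1 NOR (in0 NOR in2)) NAND in0)
w5 = w2 NAND w4 = (in1 NOR (in0 NOR in2)) NAND (in0 NAND ((in1 NOR (in0 NOR in2)) NAND in0))
At in0=0, in1=0, in2=0: circuit gives 1, formula gives 0.

No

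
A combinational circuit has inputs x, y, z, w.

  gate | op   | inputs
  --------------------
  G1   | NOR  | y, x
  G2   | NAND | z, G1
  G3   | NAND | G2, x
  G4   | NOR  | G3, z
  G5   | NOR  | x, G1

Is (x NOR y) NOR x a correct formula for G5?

G1 = y NOR x
G5 = x NOR G1 = x NOR (y NOR x)
At x=0, y=0, z=0, w=0: circuit gives 0, formula gives 0.
At x=0, y=1, z=0, w=0: circuit gives 1, formula gives 1.
Agrees on all 16 inputs.

Yes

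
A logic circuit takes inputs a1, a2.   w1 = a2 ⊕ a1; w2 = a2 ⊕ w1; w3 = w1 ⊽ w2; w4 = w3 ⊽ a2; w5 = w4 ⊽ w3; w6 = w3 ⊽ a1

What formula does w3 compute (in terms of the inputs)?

w1 = a2 ⊕ a1
w2 = a2 ⊕ w1 = a2 ⊕ (a2 ⊕ a1)
w3 = w1 ⊽ w2 = (a2 ⊕ a1) ⊽ (a2 ⊕ (a2 ⊕ a1))

(a2 ⊕ a1) ⊽ (a2 ⊕ (a2 ⊕ a1))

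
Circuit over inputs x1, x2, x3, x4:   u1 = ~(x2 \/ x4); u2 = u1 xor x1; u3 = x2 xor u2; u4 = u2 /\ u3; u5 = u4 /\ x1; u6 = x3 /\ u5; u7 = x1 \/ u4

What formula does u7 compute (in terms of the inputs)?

x1 \/ (((~(x2 \/ x4)) xor x1) /\ (x2 xor ((~(x2 \/ x4)) xor x1)))

u1 = ~(x2 \/ x4)
u2 = u1 xor x1 = (~(x2 \/ x4)) xor x1
u3 = x2 xor u2 = x2 xor ((~(x2 \/ x4)) xor x1)
u4 = u2 /\ u3 = ((~(x2 \/ x4)) xor x1) /\ (x2 xor ((~(x2 \/ x4)) xor x1))
u7 = x1 \/ u4 = x1 \/ (((~(x2 \/ x4)) xor x1) /\ (x2 xor ((~(x2 \/ x4)) xor x1)))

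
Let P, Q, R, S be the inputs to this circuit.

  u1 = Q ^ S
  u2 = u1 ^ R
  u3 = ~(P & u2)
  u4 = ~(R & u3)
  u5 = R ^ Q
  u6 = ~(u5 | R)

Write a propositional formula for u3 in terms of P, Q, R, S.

u1 = Q ^ S
u2 = u1 ^ R = (Q ^ S) ^ R
u3 = ~(P & u2) = ~(P & ((Q ^ S) ^ R))

~(P & ((Q ^ S) ^ R))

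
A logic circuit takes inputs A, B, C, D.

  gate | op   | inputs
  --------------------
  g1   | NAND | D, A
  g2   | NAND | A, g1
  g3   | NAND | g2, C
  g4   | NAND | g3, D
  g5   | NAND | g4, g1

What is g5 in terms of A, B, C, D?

g1 = D NAND A
g2 = A NAND g1 = A NAND (D NAND A)
g3 = g2 NAND C = (A NAND (D NAND A)) NAND C
g4 = g3 NAND D = ((A NAND (D NAND A)) NAND C) NAND D
g5 = g4 NAND g1 = (((A NAND (D NAND A)) NAND C) NAND D) NAND (D NAND A)

(((A NAND (D NAND A)) NAND C) NAND D) NAND (D NAND A)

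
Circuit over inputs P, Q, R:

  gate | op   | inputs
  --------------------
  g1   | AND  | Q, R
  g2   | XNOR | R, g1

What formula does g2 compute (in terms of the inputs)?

g1 = Q AND R
g2 = R XNOR g1 = R XNOR (Q AND R)

R XNOR (Q AND R)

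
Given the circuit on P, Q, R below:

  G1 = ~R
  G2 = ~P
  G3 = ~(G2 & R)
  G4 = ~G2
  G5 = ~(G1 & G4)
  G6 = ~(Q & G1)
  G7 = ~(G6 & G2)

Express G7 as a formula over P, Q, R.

~((~(Q & ~R)) & ~P)

G1 = ~R
G2 = ~P
G6 = ~(Q & G1) = ~(Q & ~R)
G7 = ~(G6 & G2) = ~((~(Q & ~R)) & ~P)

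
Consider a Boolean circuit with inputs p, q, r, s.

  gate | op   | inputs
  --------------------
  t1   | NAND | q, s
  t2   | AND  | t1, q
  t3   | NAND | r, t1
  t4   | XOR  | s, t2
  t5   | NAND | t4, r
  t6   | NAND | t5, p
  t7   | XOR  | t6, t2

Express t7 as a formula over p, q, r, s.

(((s XOR ((q NAND s) AND q)) NAND r) NAND p) XOR ((q NAND s) AND q)

t1 = q NAND s
t2 = t1 AND q = (q NAND s) AND q
t4 = s XOR t2 = s XOR ((q NAND s) AND q)
t5 = t4 NAND r = (s XOR ((q NAND s) AND q)) NAND r
t6 = t5 NAND p = ((s XOR ((q NAND s) AND q)) NAND r) NAND p
t7 = t6 XOR t2 = (((s XOR ((q NAND s) AND q)) NAND r) NAND p) XOR ((q NAND s) AND q)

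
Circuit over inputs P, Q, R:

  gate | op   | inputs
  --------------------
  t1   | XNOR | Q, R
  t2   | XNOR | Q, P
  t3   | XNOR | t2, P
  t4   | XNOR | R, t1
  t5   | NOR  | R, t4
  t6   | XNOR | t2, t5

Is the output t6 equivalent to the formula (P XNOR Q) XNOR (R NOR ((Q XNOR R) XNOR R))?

Yes

t1 = Q XNOR R
t2 = Q XNOR P
t4 = R XNOR t1 = R XNOR (Q XNOR R)
t5 = R NOR t4 = R NOR (R XNOR (Q XNOR R))
t6 = t2 XNOR t5 = (Q XNOR P) XNOR (R NOR (R XNOR (Q XNOR R)))
At P=0, Q=0, R=1: circuit gives 0, formula gives 0.
At P=0, Q=0, R=0: circuit gives 1, formula gives 1.
Agrees on all 8 inputs.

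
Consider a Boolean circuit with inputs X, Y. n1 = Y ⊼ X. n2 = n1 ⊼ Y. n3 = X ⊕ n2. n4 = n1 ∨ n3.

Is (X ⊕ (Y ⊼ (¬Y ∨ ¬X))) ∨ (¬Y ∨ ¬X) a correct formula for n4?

Yes

n1 = Y ⊼ X
n2 = n1 ⊼ Y = (Y ⊼ X) ⊼ Y
n3 = X ⊕ n2 = X ⊕ ((Y ⊼ X) ⊼ Y)
n4 = n1 ∨ n3 = (Y ⊼ X) ∨ (X ⊕ ((Y ⊼ X) ⊼ Y))
At X=1, Y=1: circuit gives 0, formula gives 0.
At X=0, Y=0: circuit gives 1, formula gives 1.
Agrees on all 4 inputs.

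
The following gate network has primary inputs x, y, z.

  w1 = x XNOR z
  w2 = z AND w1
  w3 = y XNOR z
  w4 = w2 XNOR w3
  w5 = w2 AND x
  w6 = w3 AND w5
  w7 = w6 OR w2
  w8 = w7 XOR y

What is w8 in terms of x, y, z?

(((y XNOR z) AND ((z AND (x XNOR z)) AND x)) OR (z AND (x XNOR z))) XOR y

w1 = x XNOR z
w2 = z AND w1 = z AND (x XNOR z)
w3 = y XNOR z
w5 = w2 AND x = (z AND (x XNOR z)) AND x
w6 = w3 AND w5 = (y XNOR z) AND ((z AND (x XNOR z)) AND x)
w7 = w6 OR w2 = ((y XNOR z) AND ((z AND (x XNOR z)) AND x)) OR (z AND (x XNOR z))
w8 = w7 XOR y = (((y XNOR z) AND ((z AND (x XNOR z)) AND x)) OR (z AND (x XNOR z))) XOR y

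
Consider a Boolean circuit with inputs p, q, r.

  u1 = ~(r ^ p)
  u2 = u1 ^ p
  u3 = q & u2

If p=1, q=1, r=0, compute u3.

1

u1 = ~(0 ^ 1) = 0
u2 = 0 ^ 1 = 1
u3 = 1 & 1 = 1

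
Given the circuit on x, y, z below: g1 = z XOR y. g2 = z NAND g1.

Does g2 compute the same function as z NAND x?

No

g1 = z XOR y
g2 = z NAND g1 = z NAND (z XOR y)
At x=0, y=0, z=1: circuit gives 0, formula gives 1.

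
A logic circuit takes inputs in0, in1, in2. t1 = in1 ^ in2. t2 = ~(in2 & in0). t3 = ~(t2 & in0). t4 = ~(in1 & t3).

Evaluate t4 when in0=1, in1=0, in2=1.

t2 = ~(1 & 1) = 0
t3 = ~(0 & 1) = 1
t4 = ~(0 & 1) = 1

1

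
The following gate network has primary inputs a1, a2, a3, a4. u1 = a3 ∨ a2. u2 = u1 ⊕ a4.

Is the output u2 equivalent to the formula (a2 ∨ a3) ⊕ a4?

u1 = a3 ∨ a2
u2 = u1 ⊕ a4 = (a3 ∨ a2) ⊕ a4
At a1=0, a2=0, a3=0, a4=0: circuit gives 0, formula gives 0.
At a1=0, a2=0, a3=0, a4=1: circuit gives 1, formula gives 1.
Agrees on all 16 inputs.

Yes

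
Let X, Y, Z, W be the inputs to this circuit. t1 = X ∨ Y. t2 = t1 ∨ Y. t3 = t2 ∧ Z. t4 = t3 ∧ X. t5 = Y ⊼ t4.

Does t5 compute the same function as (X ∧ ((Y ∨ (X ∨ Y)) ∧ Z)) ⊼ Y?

t1 = X ∨ Y
t2 = t1 ∨ Y = (X ∨ Y) ∨ Y
t3 = t2 ∧ Z = ((X ∨ Y) ∨ Y) ∧ Z
t4 = t3 ∧ X = (((X ∨ Y) ∨ Y) ∧ Z) ∧ X
t5 = Y ⊼ t4 = Y ⊼ ((((X ∨ Y) ∨ Y) ∧ Z) ∧ X)
At X=1, Y=1, Z=1, W=0: circuit gives 0, formula gives 0.
At X=0, Y=0, Z=0, W=0: circuit gives 1, formula gives 1.
Agrees on all 16 inputs.

Yes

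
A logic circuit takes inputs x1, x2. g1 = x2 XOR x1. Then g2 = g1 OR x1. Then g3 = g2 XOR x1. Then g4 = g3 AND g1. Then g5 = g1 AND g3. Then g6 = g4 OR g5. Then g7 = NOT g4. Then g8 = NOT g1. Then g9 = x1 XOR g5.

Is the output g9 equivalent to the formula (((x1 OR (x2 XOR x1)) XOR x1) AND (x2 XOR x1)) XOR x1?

g1 = x2 XOR x1
g2 = g1 OR x1 = (x2 XOR x1) OR x1
g3 = g2 XOR x1 = ((x2 XOR x1) OR x1) XOR x1
g5 = g1 AND g3 = (x2 XOR x1) AND (((x2 XOR x1) OR x1) XOR x1)
g9 = x1 XOR g5 = x1 XOR ((x2 XOR x1) AND (((x2 XOR x1) OR x1) XOR x1))
At x1=0, x2=0: circuit gives 0, formula gives 0.
At x1=0, x2=1: circuit gives 1, formula gives 1.
Agrees on all 4 inputs.

Yes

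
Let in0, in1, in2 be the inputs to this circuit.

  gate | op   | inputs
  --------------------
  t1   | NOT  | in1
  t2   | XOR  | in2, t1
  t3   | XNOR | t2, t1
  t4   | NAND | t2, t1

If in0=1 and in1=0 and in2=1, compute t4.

t1 = NOT 0 = 1
t2 = 1 XOR 1 = 0
t4 = 0 NAND 1 = 1

1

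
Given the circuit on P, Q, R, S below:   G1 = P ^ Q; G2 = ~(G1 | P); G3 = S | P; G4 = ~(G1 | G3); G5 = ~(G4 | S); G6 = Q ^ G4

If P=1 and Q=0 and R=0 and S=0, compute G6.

0

G1 = 1 ^ 0 = 1
G3 = 0 | 1 = 1
G4 = ~(1 | 1) = 0
G6 = 0 ^ 0 = 0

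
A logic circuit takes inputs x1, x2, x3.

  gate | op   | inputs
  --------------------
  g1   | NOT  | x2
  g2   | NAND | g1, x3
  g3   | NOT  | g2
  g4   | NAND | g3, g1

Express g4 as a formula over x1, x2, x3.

g1 = NOT x2
g2 = g1 NAND x3 = NOT x2 NAND x3
g3 = NOT g2 = NOT (NOT x2 NAND x3)
g4 = g3 NAND g1 = NOT (NOT x2 NAND x3) NAND NOT x2

NOT (NOT x2 NAND x3) NAND NOT x2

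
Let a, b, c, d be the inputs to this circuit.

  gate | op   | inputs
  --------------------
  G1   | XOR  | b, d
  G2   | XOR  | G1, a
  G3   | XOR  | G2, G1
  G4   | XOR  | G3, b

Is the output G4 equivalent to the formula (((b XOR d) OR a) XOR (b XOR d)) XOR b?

G1 = b XOR d
G2 = G1 XOR a = (b XOR d) XOR a
G3 = G2 XOR G1 = ((b XOR d) XOR a) XOR (b XOR d)
G4 = G3 XOR b = (((b XOR d) XOR a) XOR (b XOR d)) XOR b
At a=1, b=0, c=0, d=1: circuit gives 1, formula gives 0.

No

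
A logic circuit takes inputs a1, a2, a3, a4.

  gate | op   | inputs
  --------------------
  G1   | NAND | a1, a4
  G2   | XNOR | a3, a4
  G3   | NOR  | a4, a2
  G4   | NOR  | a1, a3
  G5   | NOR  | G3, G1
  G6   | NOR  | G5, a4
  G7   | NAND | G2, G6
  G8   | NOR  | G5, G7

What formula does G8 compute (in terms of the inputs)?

((a4 NOR a2) NOR (a1 NAND a4)) NOR ((a3 XNOR a4) NAND (((a4 NOR a2) NOR (a1 NAND a4)) NOR a4))

G1 = a1 NAND a4
G2 = a3 XNOR a4
G3 = a4 NOR a2
G5 = G3 NOR G1 = (a4 NOR a2) NOR (a1 NAND a4)
G6 = G5 NOR a4 = ((a4 NOR a2) NOR (a1 NAND a4)) NOR a4
G7 = G2 NAND G6 = (a3 XNOR a4) NAND (((a4 NOR a2) NOR (a1 NAND a4)) NOR a4)
G8 = G5 NOR G7 = ((a4 NOR a2) NOR (a1 NAND a4)) NOR ((a3 XNOR a4) NAND (((a4 NOR a2) NOR (a1 NAND a4)) NOR a4))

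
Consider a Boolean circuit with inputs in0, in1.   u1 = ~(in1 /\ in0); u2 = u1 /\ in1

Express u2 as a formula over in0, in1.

u1 = ~(in1 /\ in0)
u2 = u1 /\ in1 = (~(in1 /\ in0)) /\ in1

(~(in1 /\ in0)) /\ in1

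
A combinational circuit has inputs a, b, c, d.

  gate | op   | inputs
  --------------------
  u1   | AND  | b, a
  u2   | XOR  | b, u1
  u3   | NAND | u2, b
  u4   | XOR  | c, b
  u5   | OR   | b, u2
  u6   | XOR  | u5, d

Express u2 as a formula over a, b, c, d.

u1 = b AND a
u2 = b XOR u1 = b XOR (b AND a)

b XOR (b AND a)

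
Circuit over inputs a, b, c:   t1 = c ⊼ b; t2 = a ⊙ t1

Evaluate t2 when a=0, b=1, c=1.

1

t1 = 1 ⊼ 1 = 0
t2 = 0 ⊙ 0 = 1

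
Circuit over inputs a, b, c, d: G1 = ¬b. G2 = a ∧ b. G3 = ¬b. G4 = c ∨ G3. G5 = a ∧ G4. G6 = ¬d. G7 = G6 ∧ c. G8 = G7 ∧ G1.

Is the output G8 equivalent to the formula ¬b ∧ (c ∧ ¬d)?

G1 = ¬b
G6 = ¬d
G7 = G6 ∧ c = ¬d ∧ c
G8 = G7 ∧ G1 = (¬d ∧ c) ∧ ¬b
At a=0, b=0, c=0, d=0: circuit gives 0, formula gives 0.
At a=0, b=0, c=1, d=0: circuit gives 1, formula gives 1.
Agrees on all 16 inputs.

Yes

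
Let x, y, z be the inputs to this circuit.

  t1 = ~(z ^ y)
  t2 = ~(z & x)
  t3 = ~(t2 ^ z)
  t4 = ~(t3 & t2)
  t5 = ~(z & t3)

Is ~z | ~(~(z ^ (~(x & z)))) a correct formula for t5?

Yes

t2 = ~(z & x)
t3 = ~(t2 ^ z) = ~((~(z & x)) ^ z)
t5 = ~(z & t3) = ~(z & (~((~(z & x)) ^ z)))
At x=0, y=0, z=1: circuit gives 0, formula gives 0.
At x=0, y=0, z=0: circuit gives 1, formula gives 1.
Agrees on all 8 inputs.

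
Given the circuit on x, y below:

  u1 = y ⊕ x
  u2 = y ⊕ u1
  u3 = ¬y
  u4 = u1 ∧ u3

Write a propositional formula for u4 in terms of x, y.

u1 = y ⊕ x
u3 = ¬y
u4 = u1 ∧ u3 = (y ⊕ x) ∧ ¬y

(y ⊕ x) ∧ ¬y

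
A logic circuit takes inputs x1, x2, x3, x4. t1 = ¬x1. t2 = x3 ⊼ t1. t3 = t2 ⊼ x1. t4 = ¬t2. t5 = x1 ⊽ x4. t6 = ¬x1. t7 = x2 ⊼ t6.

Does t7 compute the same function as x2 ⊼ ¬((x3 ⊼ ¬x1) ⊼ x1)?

No

t6 = ¬x1
t7 = x2 ⊼ t6 = x2 ⊼ ¬x1
At x1=0, x2=1, x3=0, x4=0: circuit gives 0, formula gives 1.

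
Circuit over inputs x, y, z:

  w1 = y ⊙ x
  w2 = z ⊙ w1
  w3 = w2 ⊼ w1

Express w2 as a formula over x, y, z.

z ⊙ (y ⊙ x)

w1 = y ⊙ x
w2 = z ⊙ w1 = z ⊙ (y ⊙ x)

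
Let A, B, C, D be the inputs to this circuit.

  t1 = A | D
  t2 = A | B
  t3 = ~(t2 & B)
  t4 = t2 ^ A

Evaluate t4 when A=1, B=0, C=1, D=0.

t2 = 1 | 0 = 1
t4 = 1 ^ 1 = 0

0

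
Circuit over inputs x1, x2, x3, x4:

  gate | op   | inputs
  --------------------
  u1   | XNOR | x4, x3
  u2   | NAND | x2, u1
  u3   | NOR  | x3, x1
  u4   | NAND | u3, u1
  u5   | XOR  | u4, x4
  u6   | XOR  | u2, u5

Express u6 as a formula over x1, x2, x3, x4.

u1 = x4 XNOR x3
u2 = x2 NAND u1 = x2 NAND (x4 XNOR x3)
u3 = x3 NOR x1
u4 = u3 NAND u1 = (x3 NOR x1) NAND (x4 XNOR x3)
u5 = u4 XOR x4 = ((x3 NOR x1) NAND (x4 XNOR x3)) XOR x4
u6 = u2 XOR u5 = (x2 NAND (x4 XNOR x3)) XOR (((x3 NOR x1) NAND (x4 XNOR x3)) XOR x4)

(x2 NAND (x4 XNOR x3)) XOR (((x3 NOR x1) NAND (x4 XNOR x3)) XOR x4)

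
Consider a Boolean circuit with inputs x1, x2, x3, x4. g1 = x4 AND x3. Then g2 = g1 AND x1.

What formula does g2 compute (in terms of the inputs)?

(x4 AND x3) AND x1

g1 = x4 AND x3
g2 = g1 AND x1 = (x4 AND x3) AND x1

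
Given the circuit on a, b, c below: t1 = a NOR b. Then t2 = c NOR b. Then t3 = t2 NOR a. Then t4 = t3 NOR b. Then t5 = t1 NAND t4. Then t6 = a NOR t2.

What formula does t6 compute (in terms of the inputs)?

t2 = c NOR b
t6 = a NOR t2 = a NOR (c NOR b)

a NOR (c NOR b)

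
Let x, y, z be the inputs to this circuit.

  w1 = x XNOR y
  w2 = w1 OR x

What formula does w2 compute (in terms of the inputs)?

(x XNOR y) OR x

w1 = x XNOR y
w2 = w1 OR x = (x XNOR y) OR x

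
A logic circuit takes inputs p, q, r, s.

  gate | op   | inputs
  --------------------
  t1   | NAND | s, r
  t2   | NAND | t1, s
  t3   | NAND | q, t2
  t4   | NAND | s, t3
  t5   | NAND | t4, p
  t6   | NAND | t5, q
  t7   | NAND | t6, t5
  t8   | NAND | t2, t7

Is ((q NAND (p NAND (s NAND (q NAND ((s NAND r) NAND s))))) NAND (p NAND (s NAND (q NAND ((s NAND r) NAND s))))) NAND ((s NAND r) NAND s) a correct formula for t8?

t1 = s NAND r
t2 = t1 NAND s = (s NAND r) NAND s
t3 = q NAND t2 = q NAND ((s NAND r) NAND s)
t4 = s NAND t3 = s NAND (q NAND ((s NAND r) NAND s))
t5 = t4 NAND p = (s NAND (q NAND ((s NAND r) NAND s))) NAND p
t6 = t5 NAND q = ((s NAND (q NAND ((s NAND r) NAND s))) NAND p) NAND q
t7 = t6 NAND t5 = (((s NAND (q NAND ((s NAND r) NAND s))) NAND p) NAND q) NAND ((s NAND (q NAND ((s NAND r) NAND s))) NAND p)
t8 = t2 NAND t7 = ((s NAND r) NAND s) NAND ((((s NAND (q NAND ((s NAND r) NAND s))) NAND p) NAND q) NAND ((s NAND (q NAND ((s NAND r) NAND s))) NAND p))
At p=0, q=1, r=0, s=0: circuit gives 0, formula gives 0.
At p=0, q=0, r=0, s=0: circuit gives 1, formula gives 1.
Agrees on all 16 inputs.

Yes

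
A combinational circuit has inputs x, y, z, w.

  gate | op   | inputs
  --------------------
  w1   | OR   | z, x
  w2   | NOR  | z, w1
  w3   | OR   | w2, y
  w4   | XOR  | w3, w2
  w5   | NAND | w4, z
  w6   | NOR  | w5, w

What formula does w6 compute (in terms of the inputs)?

w1 = z OR x
w2 = z NOR w1 = z NOR (z OR x)
w3 = w2 OR y = (z NOR (z OR x)) OR y
w4 = w3 XOR w2 = ((z NOR (z OR x)) OR y) XOR (z NOR (z OR x))
w5 = w4 NAND z = (((z NOR (z OR x)) OR y) XOR (z NOR (z OR x))) NAND z
w6 = w5 NOR w = ((((z NOR (z OR x)) OR y) XOR (z NOR (z OR x))) NAND z) NOR w

((((z NOR (z OR x)) OR y) XOR (z NOR (z OR x))) NAND z) NOR w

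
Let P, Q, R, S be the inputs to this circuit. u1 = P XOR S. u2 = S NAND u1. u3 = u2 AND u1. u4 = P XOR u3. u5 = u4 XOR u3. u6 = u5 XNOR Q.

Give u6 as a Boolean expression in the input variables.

((P XOR ((S NAND (P XOR S)) AND (P XOR S))) XOR ((S NAND (P XOR S)) AND (P XOR S))) XNOR Q

u1 = P XOR S
u2 = S NAND u1 = S NAND (P XOR S)
u3 = u2 AND u1 = (S NAND (P XOR S)) AND (P XOR S)
u4 = P XOR u3 = P XOR ((S NAND (P XOR S)) AND (P XOR S))
u5 = u4 XOR u3 = (P XOR ((S NAND (P XOR S)) AND (P XOR S))) XOR ((S NAND (P XOR S)) AND (P XOR S))
u6 = u5 XNOR Q = ((P XOR ((S NAND (P XOR S)) AND (P XOR S))) XOR ((S NAND (P XOR S)) AND (P XOR S))) XNOR Q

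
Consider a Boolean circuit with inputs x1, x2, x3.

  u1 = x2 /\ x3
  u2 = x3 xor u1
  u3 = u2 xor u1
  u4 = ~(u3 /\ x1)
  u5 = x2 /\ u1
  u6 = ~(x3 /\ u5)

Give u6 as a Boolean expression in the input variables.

u1 = x2 /\ x3
u5 = x2 /\ u1 = x2 /\ (x2 /\ x3)
u6 = ~(x3 /\ u5) = ~(x3 /\ (x2 /\ (x2 /\ x3)))

~(x3 /\ (x2 /\ (x2 /\ x3)))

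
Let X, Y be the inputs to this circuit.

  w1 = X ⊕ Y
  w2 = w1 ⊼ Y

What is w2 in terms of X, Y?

(X ⊕ Y) ⊼ Y

w1 = X ⊕ Y
w2 = w1 ⊼ Y = (X ⊕ Y) ⊼ Y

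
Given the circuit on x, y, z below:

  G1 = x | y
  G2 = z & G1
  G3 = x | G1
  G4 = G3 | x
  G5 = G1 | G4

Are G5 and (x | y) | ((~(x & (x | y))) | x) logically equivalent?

No

G1 = x | y
G3 = x | G1 = x | (x | y)
G4 = G3 | x = (x | (x | y)) | x
G5 = G1 | G4 = (x | y) | ((x | (x | y)) | x)
At x=0, y=0, z=0: circuit gives 0, formula gives 1.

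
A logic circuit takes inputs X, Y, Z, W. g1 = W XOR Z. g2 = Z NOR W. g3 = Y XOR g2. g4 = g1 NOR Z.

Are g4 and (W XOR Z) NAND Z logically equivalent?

No

g1 = W XOR Z
g4 = g1 NOR Z = (W XOR Z) NOR Z
At X=0, Y=0, Z=0, W=1: circuit gives 0, formula gives 1.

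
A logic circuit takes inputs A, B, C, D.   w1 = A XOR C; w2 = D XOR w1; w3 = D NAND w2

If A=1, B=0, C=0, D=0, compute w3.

1

w1 = 1 XOR 0 = 1
w2 = 0 XOR 1 = 1
w3 = 0 NAND 1 = 1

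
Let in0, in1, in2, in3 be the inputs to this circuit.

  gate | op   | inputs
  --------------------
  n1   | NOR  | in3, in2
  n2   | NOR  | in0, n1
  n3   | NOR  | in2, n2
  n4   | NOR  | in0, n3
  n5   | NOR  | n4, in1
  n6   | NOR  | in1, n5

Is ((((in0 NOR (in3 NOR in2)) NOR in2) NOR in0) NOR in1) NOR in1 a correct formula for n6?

n1 = in3 NOR in2
n2 = in0 NOR n1 = in0 NOR (in3 NOR in2)
n3 = in2 NOR n2 = in2 NOR (in0 NOR (in3 NOR in2))
n4 = in0 NOR n3 = in0 NOR (in2 NOR (in0 NOR (in3 NOR in2)))
n5 = n4 NOR in1 = (in0 NOR (in2 NOR (in0 NOR (in3 NOR in2)))) NOR in1
n6 = in1 NOR n5 = in1 NOR ((in0 NOR (in2 NOR (in0 NOR (in3 NOR in2)))) NOR in1)
At in0=0, in1=0, in2=0, in3=0: circuit gives 0, formula gives 0.
At in0=0, in1=0, in2=0, in3=1: circuit gives 1, formula gives 1.
Agrees on all 16 inputs.

Yes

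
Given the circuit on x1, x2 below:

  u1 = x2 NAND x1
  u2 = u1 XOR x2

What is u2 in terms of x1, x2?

u1 = x2 NAND x1
u2 = u1 XOR x2 = (x2 NAND x1) XOR x2

(x2 NAND x1) XOR x2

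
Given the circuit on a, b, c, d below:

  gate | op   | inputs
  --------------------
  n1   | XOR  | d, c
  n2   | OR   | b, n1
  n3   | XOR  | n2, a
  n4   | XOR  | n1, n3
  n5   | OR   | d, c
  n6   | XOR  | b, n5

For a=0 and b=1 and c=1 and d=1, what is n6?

0

n5 = 1 OR 1 = 1
n6 = 1 XOR 1 = 0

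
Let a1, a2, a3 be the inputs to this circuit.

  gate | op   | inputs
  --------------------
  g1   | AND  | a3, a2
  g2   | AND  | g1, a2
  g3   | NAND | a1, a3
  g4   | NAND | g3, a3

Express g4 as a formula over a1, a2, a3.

(a1 NAND a3) NAND a3

g3 = a1 NAND a3
g4 = g3 NAND a3 = (a1 NAND a3) NAND a3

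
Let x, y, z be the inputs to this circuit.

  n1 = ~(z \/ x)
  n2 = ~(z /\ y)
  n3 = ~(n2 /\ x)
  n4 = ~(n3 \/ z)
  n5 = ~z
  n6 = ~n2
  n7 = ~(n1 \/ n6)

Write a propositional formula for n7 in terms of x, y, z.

n1 = ~(z \/ x)
n2 = ~(z /\ y)
n6 = ~n2 = ~(~(z /\ y))
n7 = ~(n1 \/ n6) = ~((~(z \/ x)) \/ ~(~(z /\ y)))

~((~(z \/ x)) \/ ~(~(z /\ y)))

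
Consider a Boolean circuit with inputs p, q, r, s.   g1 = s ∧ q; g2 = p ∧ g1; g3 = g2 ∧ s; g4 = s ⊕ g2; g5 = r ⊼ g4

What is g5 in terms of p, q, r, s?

g1 = s ∧ q
g2 = p ∧ g1 = p ∧ (s ∧ q)
g4 = s ⊕ g2 = s ⊕ (p ∧ (s ∧ q))
g5 = r ⊼ g4 = r ⊼ (s ⊕ (p ∧ (s ∧ q)))

r ⊼ (s ⊕ (p ∧ (s ∧ q)))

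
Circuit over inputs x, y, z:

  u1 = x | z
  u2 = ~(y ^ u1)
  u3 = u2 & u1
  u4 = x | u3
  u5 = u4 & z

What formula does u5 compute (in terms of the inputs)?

u1 = x | z
u2 = ~(y ^ u1) = ~(y ^ (x | z))
u3 = u2 & u1 = (~(y ^ (x | z))) & (x | z)
u4 = x | u3 = x | ((~(y ^ (x | z))) & (x | z))
u5 = u4 & z = (x | ((~(y ^ (x | z))) & (x | z))) & z

(x | ((~(y ^ (x | z))) & (x | z))) & z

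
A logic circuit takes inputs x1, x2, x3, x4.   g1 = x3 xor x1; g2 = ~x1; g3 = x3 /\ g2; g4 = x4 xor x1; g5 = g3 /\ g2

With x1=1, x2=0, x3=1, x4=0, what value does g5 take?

g2 = ~1 = 0
g3 = 1 /\ 0 = 0
g5 = 0 /\ 0 = 0

0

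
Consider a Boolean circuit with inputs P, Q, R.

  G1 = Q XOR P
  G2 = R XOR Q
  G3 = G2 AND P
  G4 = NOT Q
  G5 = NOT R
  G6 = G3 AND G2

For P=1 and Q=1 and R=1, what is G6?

G2 = 1 XOR 1 = 0
G3 = 0 AND 1 = 0
G6 = 0 AND 0 = 0

0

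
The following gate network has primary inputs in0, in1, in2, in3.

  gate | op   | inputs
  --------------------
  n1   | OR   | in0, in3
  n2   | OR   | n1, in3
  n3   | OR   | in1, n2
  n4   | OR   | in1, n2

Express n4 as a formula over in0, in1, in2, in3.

in1 OR ((in0 OR in3) OR in3)

n1 = in0 OR in3
n2 = n1 OR in3 = (in0 OR in3) OR in3
n4 = in1 OR n2 = in1 OR ((in0 OR in3) OR in3)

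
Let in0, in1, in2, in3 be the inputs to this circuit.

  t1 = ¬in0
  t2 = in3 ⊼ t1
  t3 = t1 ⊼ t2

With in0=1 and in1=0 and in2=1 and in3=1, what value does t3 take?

1

t1 = ¬1 = 0
t2 = 1 ⊼ 0 = 1
t3 = 0 ⊼ 1 = 1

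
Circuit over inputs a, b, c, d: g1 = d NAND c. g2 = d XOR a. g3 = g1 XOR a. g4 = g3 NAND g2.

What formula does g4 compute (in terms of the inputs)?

((d NAND c) XOR a) NAND (d XOR a)

g1 = d NAND c
g2 = d XOR a
g3 = g1 XOR a = (d NAND c) XOR a
g4 = g3 NAND g2 = ((d NAND c) XOR a) NAND (d XOR a)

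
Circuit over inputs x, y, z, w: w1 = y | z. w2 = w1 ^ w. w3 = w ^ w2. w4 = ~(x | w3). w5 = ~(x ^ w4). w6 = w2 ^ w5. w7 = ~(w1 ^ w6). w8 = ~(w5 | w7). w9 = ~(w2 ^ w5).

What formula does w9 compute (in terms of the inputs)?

~(((y | z) ^ w) ^ (~(x ^ (~(x | (w ^ ((y | z) ^ w)))))))

w1 = y | z
w2 = w1 ^ w = (y | z) ^ w
w3 = w ^ w2 = w ^ ((y | z) ^ w)
w4 = ~(x | w3) = ~(x | (w ^ ((y | z) ^ w)))
w5 = ~(x ^ w4) = ~(x ^ (~(x | (w ^ ((y | z) ^ w)))))
w9 = ~(w2 ^ w5) = ~(((y | z) ^ w) ^ (~(x ^ (~(x | (w ^ ((y | z) ^ w)))))))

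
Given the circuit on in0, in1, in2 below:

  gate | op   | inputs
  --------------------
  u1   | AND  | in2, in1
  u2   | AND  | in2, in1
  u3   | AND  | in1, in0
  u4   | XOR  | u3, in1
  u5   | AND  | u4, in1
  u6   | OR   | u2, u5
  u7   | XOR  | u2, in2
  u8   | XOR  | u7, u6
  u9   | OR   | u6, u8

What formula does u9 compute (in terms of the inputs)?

u2 = in2 AND in1
u3 = in1 AND in0
u4 = u3 XOR in1 = (in1 AND in0) XOR in1
u5 = u4 AND in1 = ((in1 AND in0) XOR in1) AND in1
u6 = u2 OR u5 = (in2 AND in1) OR (((in1 AND in0) XOR in1) AND in1)
u7 = u2 XOR in2 = (in2 AND in1) XOR in2
u8 = u7 XOR u6 = ((in2 AND in1) XOR in2) XOR ((in2 AND in1) OR (((in1 AND in0) XOR in1) AND in1))
u9 = u6 OR u8 = ((in2 AND in1) OR (((in1 AND in0) XOR in1) AND in1)) OR (((in2 AND in1) XOR in2) XOR ((in2 AND in1) OR (((in1 AND in0) XOR in1) AND in1)))

((in2 AND in1) OR (((in1 AND in0) XOR in1) AND in1)) OR (((in2 AND in1) XOR in2) XOR ((in2 AND in1) OR (((in1 AND in0) XOR in1) AND in1)))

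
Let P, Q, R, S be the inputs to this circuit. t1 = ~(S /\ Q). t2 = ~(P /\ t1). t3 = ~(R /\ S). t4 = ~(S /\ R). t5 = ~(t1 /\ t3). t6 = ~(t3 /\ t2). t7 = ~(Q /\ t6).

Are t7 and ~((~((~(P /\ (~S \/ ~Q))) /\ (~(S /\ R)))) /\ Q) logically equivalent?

Yes

t1 = ~(S /\ Q)
t2 = ~(P /\ t1) = ~(P /\ (~(S /\ Q)))
t3 = ~(R /\ S)
t6 = ~(t3 /\ t2) = ~((~(R /\ S)) /\ (~(P /\ (~(S /\ Q)))))
t7 = ~(Q /\ t6) = ~(Q /\ (~((~(R /\ S)) /\ (~(P /\ (~(S /\ Q)))))))
At P=0, Q=1, R=1, S=1: circuit gives 0, formula gives 0.
At P=0, Q=0, R=0, S=0: circuit gives 1, formula gives 1.
Agrees on all 16 inputs.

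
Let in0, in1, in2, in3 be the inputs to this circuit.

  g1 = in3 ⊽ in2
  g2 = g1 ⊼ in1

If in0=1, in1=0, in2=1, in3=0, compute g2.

g1 = 0 ⊽ 1 = 0
g2 = 0 ⊼ 0 = 1

1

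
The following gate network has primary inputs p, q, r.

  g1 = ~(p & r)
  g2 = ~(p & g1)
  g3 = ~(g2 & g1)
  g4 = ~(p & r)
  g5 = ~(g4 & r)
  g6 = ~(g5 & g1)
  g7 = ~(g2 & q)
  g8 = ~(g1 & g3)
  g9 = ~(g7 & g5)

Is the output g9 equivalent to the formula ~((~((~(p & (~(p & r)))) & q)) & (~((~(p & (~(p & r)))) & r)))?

No

g1 = ~(p & r)
g2 = ~(p & g1) = ~(p & (~(p & r)))
g4 = ~(p & r)
g5 = ~(g4 & r) = ~((~(p & r)) & r)
g7 = ~(g2 & q) = ~((~(p & (~(p & r)))) & q)
g9 = ~(g7 & g5) = ~((~((~(p & (~(p & r)))) & q)) & (~((~(p & r)) & r)))
At p=1, q=0, r=1: circuit gives 0, formula gives 1.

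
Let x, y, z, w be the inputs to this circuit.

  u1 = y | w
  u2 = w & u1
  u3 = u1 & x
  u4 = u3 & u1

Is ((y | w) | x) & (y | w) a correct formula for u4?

No

u1 = y | w
u3 = u1 & x = (y | w) & x
u4 = u3 & u1 = ((y | w) & x) & (y | w)
At x=0, y=0, z=0, w=1: circuit gives 0, formula gives 1.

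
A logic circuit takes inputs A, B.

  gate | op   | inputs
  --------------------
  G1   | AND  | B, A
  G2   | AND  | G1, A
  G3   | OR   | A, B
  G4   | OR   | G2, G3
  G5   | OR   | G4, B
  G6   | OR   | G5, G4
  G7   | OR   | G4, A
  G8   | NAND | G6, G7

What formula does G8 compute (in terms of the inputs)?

(((((B AND A) AND A) OR (A OR B)) OR B) OR (((B AND A) AND A) OR (A OR B))) NAND ((((B AND A) AND A) OR (A OR B)) OR A)

G1 = B AND A
G2 = G1 AND A = (B AND A) AND A
G3 = A OR B
G4 = G2 OR G3 = ((B AND A) AND A) OR (A OR B)
G5 = G4 OR B = (((B AND A) AND A) OR (A OR B)) OR B
G6 = G5 OR G4 = ((((B AND A) AND A) OR (A OR B)) OR B) OR (((B AND A) AND A) OR (A OR B))
G7 = G4 OR A = (((B AND A) AND A) OR (A OR B)) OR A
G8 = G6 NAND G7 = (((((B AND A) AND A) OR (A OR B)) OR B) OR (((B AND A) AND A) OR (A OR B))) NAND ((((B AND A) AND A) OR (A OR B)) OR A)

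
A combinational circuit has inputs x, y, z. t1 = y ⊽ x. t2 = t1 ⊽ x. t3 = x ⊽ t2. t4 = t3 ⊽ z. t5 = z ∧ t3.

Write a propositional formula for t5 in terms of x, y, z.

z ∧ (x ⊽ ((y ⊽ x) ⊽ x))

t1 = y ⊽ x
t2 = t1 ⊽ x = (y ⊽ x) ⊽ x
t3 = x ⊽ t2 = x ⊽ ((y ⊽ x) ⊽ x)
t5 = z ∧ t3 = z ∧ (x ⊽ ((y ⊽ x) ⊽ x))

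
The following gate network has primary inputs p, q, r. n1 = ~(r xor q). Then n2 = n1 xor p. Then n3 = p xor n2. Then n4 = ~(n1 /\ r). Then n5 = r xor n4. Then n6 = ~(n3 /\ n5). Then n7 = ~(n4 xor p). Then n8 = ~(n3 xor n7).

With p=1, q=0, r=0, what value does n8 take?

1

n1 = ~(0 xor 0) = 1
n2 = 1 xor 1 = 0
n3 = 1 xor 0 = 1
n4 = ~(1 /\ 0) = 1
n7 = ~(1 xor 1) = 1
n8 = ~(1 xor 1) = 1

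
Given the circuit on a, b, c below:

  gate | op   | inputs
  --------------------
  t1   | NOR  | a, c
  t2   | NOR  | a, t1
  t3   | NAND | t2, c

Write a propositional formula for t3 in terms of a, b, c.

(a NOR (a NOR c)) NAND c

t1 = a NOR c
t2 = a NOR t1 = a NOR (a NOR c)
t3 = t2 NAND c = (a NOR (a NOR c)) NAND c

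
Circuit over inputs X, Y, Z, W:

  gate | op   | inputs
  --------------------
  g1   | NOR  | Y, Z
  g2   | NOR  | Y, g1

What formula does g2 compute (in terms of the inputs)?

Y NOR (Y NOR Z)

g1 = Y NOR Z
g2 = Y NOR g1 = Y NOR (Y NOR Z)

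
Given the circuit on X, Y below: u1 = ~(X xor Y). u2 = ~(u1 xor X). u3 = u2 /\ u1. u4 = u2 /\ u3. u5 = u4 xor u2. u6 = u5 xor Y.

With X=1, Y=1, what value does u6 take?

u1 = ~(1 xor 1) = 1
u2 = ~(1 xor 1) = 1
u3 = 1 /\ 1 = 1
u4 = 1 /\ 1 = 1
u5 = 1 xor 1 = 0
u6 = 0 xor 1 = 1

1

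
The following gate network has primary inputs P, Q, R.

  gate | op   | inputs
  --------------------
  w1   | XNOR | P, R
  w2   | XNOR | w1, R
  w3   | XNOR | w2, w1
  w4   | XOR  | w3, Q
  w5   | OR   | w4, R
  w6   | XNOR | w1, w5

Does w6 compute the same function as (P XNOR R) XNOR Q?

No

w1 = P XNOR R
w2 = w1 XNOR R = (P XNOR R) XNOR R
w3 = w2 XNOR w1 = ((P XNOR R) XNOR R) XNOR (P XNOR R)
w4 = w3 XOR Q = (((P XNOR R) XNOR R) XNOR (P XNOR R)) XOR Q
w5 = w4 OR R = ((((P XNOR R) XNOR R) XNOR (P XNOR R)) XOR Q) OR R
w6 = w1 XNOR w5 = (P XNOR R) XNOR (((((P XNOR R) XNOR R) XNOR (P XNOR R)) XOR Q) OR R)
At P=0, Q=0, R=1: circuit gives 0, formula gives 1.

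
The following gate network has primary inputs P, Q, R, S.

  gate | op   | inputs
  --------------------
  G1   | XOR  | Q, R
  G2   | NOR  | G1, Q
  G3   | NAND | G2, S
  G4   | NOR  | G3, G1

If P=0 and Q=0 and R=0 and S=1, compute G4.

G1 = 0 XOR 0 = 0
G2 = 0 NOR 0 = 1
G3 = 1 NAND 1 = 0
G4 = 0 NOR 0 = 1

1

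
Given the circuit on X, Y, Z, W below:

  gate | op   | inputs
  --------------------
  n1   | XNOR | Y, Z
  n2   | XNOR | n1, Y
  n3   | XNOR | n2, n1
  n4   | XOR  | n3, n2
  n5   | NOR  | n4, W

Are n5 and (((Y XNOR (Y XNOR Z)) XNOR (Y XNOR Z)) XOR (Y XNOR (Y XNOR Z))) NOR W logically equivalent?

Yes

n1 = Y XNOR Z
n2 = n1 XNOR Y = (Y XNOR Z) XNOR Y
n3 = n2 XNOR n1 = ((Y XNOR Z) XNOR Y) XNOR (Y XNOR Z)
n4 = n3 XOR n2 = (((Y XNOR Z) XNOR Y) XNOR (Y XNOR Z)) XOR ((Y XNOR Z) XNOR Y)
n5 = n4 NOR W = ((((Y XNOR Z) XNOR Y) XNOR (Y XNOR Z)) XOR ((Y XNOR Z) XNOR Y)) NOR W
At X=0, Y=0, Z=0, W=1: circuit gives 0, formula gives 0.
At X=0, Y=0, Z=0, W=0: circuit gives 1, formula gives 1.
Agrees on all 16 inputs.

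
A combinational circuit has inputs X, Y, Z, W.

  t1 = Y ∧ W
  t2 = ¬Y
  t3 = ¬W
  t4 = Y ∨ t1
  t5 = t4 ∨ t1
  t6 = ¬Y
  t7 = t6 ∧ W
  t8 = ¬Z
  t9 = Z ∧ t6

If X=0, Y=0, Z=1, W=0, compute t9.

t6 = ¬0 = 1
t9 = 1 ∧ 1 = 1

1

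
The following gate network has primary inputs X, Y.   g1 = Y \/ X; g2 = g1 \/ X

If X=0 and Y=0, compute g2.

0

g1 = 0 \/ 0 = 0
g2 = 0 \/ 0 = 0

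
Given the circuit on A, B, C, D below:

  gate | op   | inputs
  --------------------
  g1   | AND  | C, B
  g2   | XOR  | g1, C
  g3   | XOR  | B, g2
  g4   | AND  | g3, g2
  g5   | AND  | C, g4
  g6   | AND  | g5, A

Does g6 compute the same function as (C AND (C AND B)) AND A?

No

g1 = C AND B
g2 = g1 XOR C = (C AND B) XOR C
g3 = B XOR g2 = B XOR ((C AND B) XOR C)
g4 = g3 AND g2 = (B XOR ((C AND B) XOR C)) AND ((C AND B) XOR C)
g5 = C AND g4 = C AND ((B XOR ((C AND B) XOR C)) AND ((C AND B) XOR C))
g6 = g5 AND A = (C AND ((B XOR ((C AND B) XOR C)) AND ((C AND B) XOR C))) AND A
At A=1, B=0, C=1, D=0: circuit gives 1, formula gives 0.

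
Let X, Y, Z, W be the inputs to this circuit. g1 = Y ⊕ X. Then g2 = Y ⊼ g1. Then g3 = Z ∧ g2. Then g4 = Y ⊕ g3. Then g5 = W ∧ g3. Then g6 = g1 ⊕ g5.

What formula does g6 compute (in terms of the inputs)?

g1 = Y ⊕ X
g2 = Y ⊼ g1 = Y ⊼ (Y ⊕ X)
g3 = Z ∧ g2 = Z ∧ (Y ⊼ (Y ⊕ X))
g5 = W ∧ g3 = W ∧ (Z ∧ (Y ⊼ (Y ⊕ X)))
g6 = g1 ⊕ g5 = (Y ⊕ X) ⊕ (W ∧ (Z ∧ (Y ⊼ (Y ⊕ X))))

(Y ⊕ X) ⊕ (W ∧ (Z ∧ (Y ⊼ (Y ⊕ X))))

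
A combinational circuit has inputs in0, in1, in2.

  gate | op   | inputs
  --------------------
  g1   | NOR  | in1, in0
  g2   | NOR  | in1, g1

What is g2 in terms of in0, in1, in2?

in1 NOR (in1 NOR in0)

g1 = in1 NOR in0
g2 = in1 NOR g1 = in1 NOR (in1 NOR in0)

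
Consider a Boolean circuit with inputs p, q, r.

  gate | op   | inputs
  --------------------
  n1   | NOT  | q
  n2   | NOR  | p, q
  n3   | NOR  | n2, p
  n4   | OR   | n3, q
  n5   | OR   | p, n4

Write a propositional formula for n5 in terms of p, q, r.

p OR (((p NOR q) NOR p) OR q)

n2 = p NOR q
n3 = n2 NOR p = (p NOR q) NOR p
n4 = n3 OR q = ((p NOR q) NOR p) OR q
n5 = p OR n4 = p OR (((p NOR q) NOR p) OR q)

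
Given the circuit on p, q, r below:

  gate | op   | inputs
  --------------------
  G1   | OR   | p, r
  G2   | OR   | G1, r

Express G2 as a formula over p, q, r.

G1 = p OR r
G2 = G1 OR r = (p OR r) OR r

(p OR r) OR r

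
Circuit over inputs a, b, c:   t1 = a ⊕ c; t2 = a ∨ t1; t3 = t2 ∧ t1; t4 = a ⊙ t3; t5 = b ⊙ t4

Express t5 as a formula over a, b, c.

t1 = a ⊕ c
t2 = a ∨ t1 = a ∨ (a ⊕ c)
t3 = t2 ∧ t1 = (a ∨ (a ⊕ c)) ∧ (a ⊕ c)
t4 = a ⊙ t3 = a ⊙ ((a ∨ (a ⊕ c)) ∧ (a ⊕ c))
t5 = b ⊙ t4 = b ⊙ (a ⊙ ((a ∨ (a ⊕ c)) ∧ (a ⊕ c)))

b ⊙ (a ⊙ ((a ∨ (a ⊕ c)) ∧ (a ⊕ c)))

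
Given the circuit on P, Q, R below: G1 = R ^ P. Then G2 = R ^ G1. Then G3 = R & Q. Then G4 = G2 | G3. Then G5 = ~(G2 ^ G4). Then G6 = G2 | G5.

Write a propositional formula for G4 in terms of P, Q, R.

(R ^ (R ^ P)) | (R & Q)

G1 = R ^ P
G2 = R ^ G1 = R ^ (R ^ P)
G3 = R & Q
G4 = G2 | G3 = (R ^ (R ^ P)) | (R & Q)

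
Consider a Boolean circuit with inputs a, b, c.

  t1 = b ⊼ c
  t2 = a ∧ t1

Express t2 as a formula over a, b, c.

t1 = b ⊼ c
t2 = a ∧ t1 = a ∧ (b ⊼ c)

a ∧ (b ⊼ c)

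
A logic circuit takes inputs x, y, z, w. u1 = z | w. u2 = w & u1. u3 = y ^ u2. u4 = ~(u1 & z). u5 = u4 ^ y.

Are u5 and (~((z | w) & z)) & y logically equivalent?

u1 = z | w
u4 = ~(u1 & z) = ~((z | w) & z)
u5 = u4 ^ y = (~((z | w) & z)) ^ y
At x=0, y=0, z=0, w=0: circuit gives 1, formula gives 0.

No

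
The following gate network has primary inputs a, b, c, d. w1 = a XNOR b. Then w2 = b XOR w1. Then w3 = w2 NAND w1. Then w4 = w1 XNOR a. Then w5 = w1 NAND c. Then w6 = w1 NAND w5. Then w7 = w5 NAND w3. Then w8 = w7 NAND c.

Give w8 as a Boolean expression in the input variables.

(((a XNOR b) NAND c) NAND ((b XOR (a XNOR b)) NAND (a XNOR b))) NAND c

w1 = a XNOR b
w2 = b XOR w1 = b XOR (a XNOR b)
w3 = w2 NAND w1 = (b XOR (a XNOR b)) NAND (a XNOR b)
w5 = w1 NAND c = (a XNOR b) NAND c
w7 = w5 NAND w3 = ((a XNOR b) NAND c) NAND ((b XOR (a XNOR b)) NAND (a XNOR b))
w8 = w7 NAND c = (((a XNOR b) NAND c) NAND ((b XOR (a XNOR b)) NAND (a XNOR b))) NAND c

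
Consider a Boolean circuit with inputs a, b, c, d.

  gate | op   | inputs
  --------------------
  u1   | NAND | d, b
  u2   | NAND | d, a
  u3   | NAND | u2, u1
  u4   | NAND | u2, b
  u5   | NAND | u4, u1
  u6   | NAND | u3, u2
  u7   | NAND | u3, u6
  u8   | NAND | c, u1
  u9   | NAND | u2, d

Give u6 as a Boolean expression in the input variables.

u1 = d NAND b
u2 = d NAND a
u3 = u2 NAND u1 = (d NAND a) NAND (d NAND b)
u6 = u3 NAND u2 = ((d NAND a) NAND (d NAND b)) NAND (d NAND a)

((d NAND a) NAND (d NAND b)) NAND (d NAND a)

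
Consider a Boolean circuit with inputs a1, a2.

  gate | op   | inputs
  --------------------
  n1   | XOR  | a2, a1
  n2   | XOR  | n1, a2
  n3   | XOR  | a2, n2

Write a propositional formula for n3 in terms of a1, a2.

a2 XOR ((a2 XOR a1) XOR a2)

n1 = a2 XOR a1
n2 = n1 XOR a2 = (a2 XOR a1) XOR a2
n3 = a2 XOR n2 = a2 XOR ((a2 XOR a1) XOR a2)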